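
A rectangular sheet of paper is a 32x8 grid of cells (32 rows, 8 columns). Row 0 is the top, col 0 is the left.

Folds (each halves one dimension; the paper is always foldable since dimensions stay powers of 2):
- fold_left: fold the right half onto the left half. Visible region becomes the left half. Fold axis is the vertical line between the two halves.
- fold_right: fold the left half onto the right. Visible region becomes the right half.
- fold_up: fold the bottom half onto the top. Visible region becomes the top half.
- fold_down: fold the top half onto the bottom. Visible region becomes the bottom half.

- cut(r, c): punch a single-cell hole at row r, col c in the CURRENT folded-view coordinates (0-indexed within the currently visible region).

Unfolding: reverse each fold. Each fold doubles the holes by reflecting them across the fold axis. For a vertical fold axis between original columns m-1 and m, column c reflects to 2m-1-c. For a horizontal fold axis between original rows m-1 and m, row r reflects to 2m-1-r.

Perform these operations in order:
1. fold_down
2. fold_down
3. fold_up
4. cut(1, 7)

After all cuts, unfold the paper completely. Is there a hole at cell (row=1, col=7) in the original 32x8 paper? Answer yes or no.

Op 1 fold_down: fold axis h@16; visible region now rows[16,32) x cols[0,8) = 16x8
Op 2 fold_down: fold axis h@24; visible region now rows[24,32) x cols[0,8) = 8x8
Op 3 fold_up: fold axis h@28; visible region now rows[24,28) x cols[0,8) = 4x8
Op 4 cut(1, 7): punch at orig (25,7); cuts so far [(25, 7)]; region rows[24,28) x cols[0,8) = 4x8
Unfold 1 (reflect across h@28): 2 holes -> [(25, 7), (30, 7)]
Unfold 2 (reflect across h@24): 4 holes -> [(17, 7), (22, 7), (25, 7), (30, 7)]
Unfold 3 (reflect across h@16): 8 holes -> [(1, 7), (6, 7), (9, 7), (14, 7), (17, 7), (22, 7), (25, 7), (30, 7)]
Holes: [(1, 7), (6, 7), (9, 7), (14, 7), (17, 7), (22, 7), (25, 7), (30, 7)]

Answer: yes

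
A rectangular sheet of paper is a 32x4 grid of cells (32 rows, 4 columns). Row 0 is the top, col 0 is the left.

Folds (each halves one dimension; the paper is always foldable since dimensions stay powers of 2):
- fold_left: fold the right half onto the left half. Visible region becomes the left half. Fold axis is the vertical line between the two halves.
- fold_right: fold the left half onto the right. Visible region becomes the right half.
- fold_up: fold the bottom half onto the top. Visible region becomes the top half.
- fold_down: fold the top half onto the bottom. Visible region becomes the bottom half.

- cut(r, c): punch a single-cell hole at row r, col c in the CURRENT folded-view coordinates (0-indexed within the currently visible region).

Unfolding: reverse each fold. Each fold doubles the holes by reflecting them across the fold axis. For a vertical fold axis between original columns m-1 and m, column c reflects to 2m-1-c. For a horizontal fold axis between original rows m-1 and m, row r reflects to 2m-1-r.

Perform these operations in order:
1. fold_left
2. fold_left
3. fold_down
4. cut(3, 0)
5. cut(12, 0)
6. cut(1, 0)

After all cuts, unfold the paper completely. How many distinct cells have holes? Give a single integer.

Answer: 24

Derivation:
Op 1 fold_left: fold axis v@2; visible region now rows[0,32) x cols[0,2) = 32x2
Op 2 fold_left: fold axis v@1; visible region now rows[0,32) x cols[0,1) = 32x1
Op 3 fold_down: fold axis h@16; visible region now rows[16,32) x cols[0,1) = 16x1
Op 4 cut(3, 0): punch at orig (19,0); cuts so far [(19, 0)]; region rows[16,32) x cols[0,1) = 16x1
Op 5 cut(12, 0): punch at orig (28,0); cuts so far [(19, 0), (28, 0)]; region rows[16,32) x cols[0,1) = 16x1
Op 6 cut(1, 0): punch at orig (17,0); cuts so far [(17, 0), (19, 0), (28, 0)]; region rows[16,32) x cols[0,1) = 16x1
Unfold 1 (reflect across h@16): 6 holes -> [(3, 0), (12, 0), (14, 0), (17, 0), (19, 0), (28, 0)]
Unfold 2 (reflect across v@1): 12 holes -> [(3, 0), (3, 1), (12, 0), (12, 1), (14, 0), (14, 1), (17, 0), (17, 1), (19, 0), (19, 1), (28, 0), (28, 1)]
Unfold 3 (reflect across v@2): 24 holes -> [(3, 0), (3, 1), (3, 2), (3, 3), (12, 0), (12, 1), (12, 2), (12, 3), (14, 0), (14, 1), (14, 2), (14, 3), (17, 0), (17, 1), (17, 2), (17, 3), (19, 0), (19, 1), (19, 2), (19, 3), (28, 0), (28, 1), (28, 2), (28, 3)]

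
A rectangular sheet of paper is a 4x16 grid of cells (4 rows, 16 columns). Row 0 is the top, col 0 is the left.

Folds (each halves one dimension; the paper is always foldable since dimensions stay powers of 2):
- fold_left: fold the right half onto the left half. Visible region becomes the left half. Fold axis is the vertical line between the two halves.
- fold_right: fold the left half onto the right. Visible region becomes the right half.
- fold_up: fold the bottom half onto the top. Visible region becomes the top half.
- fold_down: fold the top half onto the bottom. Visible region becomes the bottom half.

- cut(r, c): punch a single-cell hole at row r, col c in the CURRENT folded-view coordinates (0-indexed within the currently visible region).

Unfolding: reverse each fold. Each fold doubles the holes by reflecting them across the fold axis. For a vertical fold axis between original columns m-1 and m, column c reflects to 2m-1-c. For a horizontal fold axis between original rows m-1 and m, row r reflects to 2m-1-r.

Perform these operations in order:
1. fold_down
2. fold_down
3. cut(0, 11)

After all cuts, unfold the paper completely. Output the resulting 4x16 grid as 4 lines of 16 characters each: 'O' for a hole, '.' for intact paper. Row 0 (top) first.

Answer: ...........O....
...........O....
...........O....
...........O....

Derivation:
Op 1 fold_down: fold axis h@2; visible region now rows[2,4) x cols[0,16) = 2x16
Op 2 fold_down: fold axis h@3; visible region now rows[3,4) x cols[0,16) = 1x16
Op 3 cut(0, 11): punch at orig (3,11); cuts so far [(3, 11)]; region rows[3,4) x cols[0,16) = 1x16
Unfold 1 (reflect across h@3): 2 holes -> [(2, 11), (3, 11)]
Unfold 2 (reflect across h@2): 4 holes -> [(0, 11), (1, 11), (2, 11), (3, 11)]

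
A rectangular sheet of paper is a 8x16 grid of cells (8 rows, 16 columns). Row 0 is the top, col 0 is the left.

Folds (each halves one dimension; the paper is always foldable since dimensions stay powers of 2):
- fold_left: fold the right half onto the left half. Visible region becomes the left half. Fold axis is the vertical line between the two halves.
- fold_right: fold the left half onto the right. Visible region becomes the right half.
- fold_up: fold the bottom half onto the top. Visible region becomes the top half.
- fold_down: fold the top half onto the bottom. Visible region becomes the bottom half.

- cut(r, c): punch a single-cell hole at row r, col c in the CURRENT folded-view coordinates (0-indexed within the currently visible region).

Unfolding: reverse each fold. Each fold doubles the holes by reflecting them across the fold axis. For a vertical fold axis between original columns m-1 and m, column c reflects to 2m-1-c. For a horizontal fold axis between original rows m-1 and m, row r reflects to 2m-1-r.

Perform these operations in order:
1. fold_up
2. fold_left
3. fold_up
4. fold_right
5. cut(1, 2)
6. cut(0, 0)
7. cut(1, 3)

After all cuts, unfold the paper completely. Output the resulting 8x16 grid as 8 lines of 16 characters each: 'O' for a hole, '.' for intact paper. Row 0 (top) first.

Answer: ...OO......OO...
OO....OOOO....OO
OO....OOOO....OO
...OO......OO...
...OO......OO...
OO....OOOO....OO
OO....OOOO....OO
...OO......OO...

Derivation:
Op 1 fold_up: fold axis h@4; visible region now rows[0,4) x cols[0,16) = 4x16
Op 2 fold_left: fold axis v@8; visible region now rows[0,4) x cols[0,8) = 4x8
Op 3 fold_up: fold axis h@2; visible region now rows[0,2) x cols[0,8) = 2x8
Op 4 fold_right: fold axis v@4; visible region now rows[0,2) x cols[4,8) = 2x4
Op 5 cut(1, 2): punch at orig (1,6); cuts so far [(1, 6)]; region rows[0,2) x cols[4,8) = 2x4
Op 6 cut(0, 0): punch at orig (0,4); cuts so far [(0, 4), (1, 6)]; region rows[0,2) x cols[4,8) = 2x4
Op 7 cut(1, 3): punch at orig (1,7); cuts so far [(0, 4), (1, 6), (1, 7)]; region rows[0,2) x cols[4,8) = 2x4
Unfold 1 (reflect across v@4): 6 holes -> [(0, 3), (0, 4), (1, 0), (1, 1), (1, 6), (1, 7)]
Unfold 2 (reflect across h@2): 12 holes -> [(0, 3), (0, 4), (1, 0), (1, 1), (1, 6), (1, 7), (2, 0), (2, 1), (2, 6), (2, 7), (3, 3), (3, 4)]
Unfold 3 (reflect across v@8): 24 holes -> [(0, 3), (0, 4), (0, 11), (0, 12), (1, 0), (1, 1), (1, 6), (1, 7), (1, 8), (1, 9), (1, 14), (1, 15), (2, 0), (2, 1), (2, 6), (2, 7), (2, 8), (2, 9), (2, 14), (2, 15), (3, 3), (3, 4), (3, 11), (3, 12)]
Unfold 4 (reflect across h@4): 48 holes -> [(0, 3), (0, 4), (0, 11), (0, 12), (1, 0), (1, 1), (1, 6), (1, 7), (1, 8), (1, 9), (1, 14), (1, 15), (2, 0), (2, 1), (2, 6), (2, 7), (2, 8), (2, 9), (2, 14), (2, 15), (3, 3), (3, 4), (3, 11), (3, 12), (4, 3), (4, 4), (4, 11), (4, 12), (5, 0), (5, 1), (5, 6), (5, 7), (5, 8), (5, 9), (5, 14), (5, 15), (6, 0), (6, 1), (6, 6), (6, 7), (6, 8), (6, 9), (6, 14), (6, 15), (7, 3), (7, 4), (7, 11), (7, 12)]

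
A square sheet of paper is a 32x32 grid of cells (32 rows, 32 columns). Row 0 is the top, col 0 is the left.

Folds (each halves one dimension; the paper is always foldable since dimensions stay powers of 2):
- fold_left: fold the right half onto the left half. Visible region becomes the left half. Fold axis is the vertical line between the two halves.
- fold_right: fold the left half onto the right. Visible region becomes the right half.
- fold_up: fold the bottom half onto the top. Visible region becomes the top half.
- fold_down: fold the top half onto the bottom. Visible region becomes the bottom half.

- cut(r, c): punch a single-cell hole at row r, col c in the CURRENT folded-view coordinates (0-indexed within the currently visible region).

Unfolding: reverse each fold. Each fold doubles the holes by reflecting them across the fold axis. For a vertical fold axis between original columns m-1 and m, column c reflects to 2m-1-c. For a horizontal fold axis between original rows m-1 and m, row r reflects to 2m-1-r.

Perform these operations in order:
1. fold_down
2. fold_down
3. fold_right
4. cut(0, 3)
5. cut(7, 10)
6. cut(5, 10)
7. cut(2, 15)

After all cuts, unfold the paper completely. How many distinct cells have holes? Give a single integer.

Answer: 32

Derivation:
Op 1 fold_down: fold axis h@16; visible region now rows[16,32) x cols[0,32) = 16x32
Op 2 fold_down: fold axis h@24; visible region now rows[24,32) x cols[0,32) = 8x32
Op 3 fold_right: fold axis v@16; visible region now rows[24,32) x cols[16,32) = 8x16
Op 4 cut(0, 3): punch at orig (24,19); cuts so far [(24, 19)]; region rows[24,32) x cols[16,32) = 8x16
Op 5 cut(7, 10): punch at orig (31,26); cuts so far [(24, 19), (31, 26)]; region rows[24,32) x cols[16,32) = 8x16
Op 6 cut(5, 10): punch at orig (29,26); cuts so far [(24, 19), (29, 26), (31, 26)]; region rows[24,32) x cols[16,32) = 8x16
Op 7 cut(2, 15): punch at orig (26,31); cuts so far [(24, 19), (26, 31), (29, 26), (31, 26)]; region rows[24,32) x cols[16,32) = 8x16
Unfold 1 (reflect across v@16): 8 holes -> [(24, 12), (24, 19), (26, 0), (26, 31), (29, 5), (29, 26), (31, 5), (31, 26)]
Unfold 2 (reflect across h@24): 16 holes -> [(16, 5), (16, 26), (18, 5), (18, 26), (21, 0), (21, 31), (23, 12), (23, 19), (24, 12), (24, 19), (26, 0), (26, 31), (29, 5), (29, 26), (31, 5), (31, 26)]
Unfold 3 (reflect across h@16): 32 holes -> [(0, 5), (0, 26), (2, 5), (2, 26), (5, 0), (5, 31), (7, 12), (7, 19), (8, 12), (8, 19), (10, 0), (10, 31), (13, 5), (13, 26), (15, 5), (15, 26), (16, 5), (16, 26), (18, 5), (18, 26), (21, 0), (21, 31), (23, 12), (23, 19), (24, 12), (24, 19), (26, 0), (26, 31), (29, 5), (29, 26), (31, 5), (31, 26)]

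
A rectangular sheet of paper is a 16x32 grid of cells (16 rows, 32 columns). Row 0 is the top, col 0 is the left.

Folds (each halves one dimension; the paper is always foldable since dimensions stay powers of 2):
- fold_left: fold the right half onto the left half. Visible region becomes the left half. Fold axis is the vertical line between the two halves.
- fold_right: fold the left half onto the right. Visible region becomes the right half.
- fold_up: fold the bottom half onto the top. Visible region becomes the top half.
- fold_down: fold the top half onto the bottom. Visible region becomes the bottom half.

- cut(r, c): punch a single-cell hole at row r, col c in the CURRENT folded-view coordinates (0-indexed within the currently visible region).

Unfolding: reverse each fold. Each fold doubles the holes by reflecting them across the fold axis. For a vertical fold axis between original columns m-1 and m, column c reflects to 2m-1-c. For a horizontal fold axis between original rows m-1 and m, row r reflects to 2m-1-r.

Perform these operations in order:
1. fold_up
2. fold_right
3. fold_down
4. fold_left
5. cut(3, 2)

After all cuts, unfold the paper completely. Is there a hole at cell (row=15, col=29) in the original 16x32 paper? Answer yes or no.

Answer: yes

Derivation:
Op 1 fold_up: fold axis h@8; visible region now rows[0,8) x cols[0,32) = 8x32
Op 2 fold_right: fold axis v@16; visible region now rows[0,8) x cols[16,32) = 8x16
Op 3 fold_down: fold axis h@4; visible region now rows[4,8) x cols[16,32) = 4x16
Op 4 fold_left: fold axis v@24; visible region now rows[4,8) x cols[16,24) = 4x8
Op 5 cut(3, 2): punch at orig (7,18); cuts so far [(7, 18)]; region rows[4,8) x cols[16,24) = 4x8
Unfold 1 (reflect across v@24): 2 holes -> [(7, 18), (7, 29)]
Unfold 2 (reflect across h@4): 4 holes -> [(0, 18), (0, 29), (7, 18), (7, 29)]
Unfold 3 (reflect across v@16): 8 holes -> [(0, 2), (0, 13), (0, 18), (0, 29), (7, 2), (7, 13), (7, 18), (7, 29)]
Unfold 4 (reflect across h@8): 16 holes -> [(0, 2), (0, 13), (0, 18), (0, 29), (7, 2), (7, 13), (7, 18), (7, 29), (8, 2), (8, 13), (8, 18), (8, 29), (15, 2), (15, 13), (15, 18), (15, 29)]
Holes: [(0, 2), (0, 13), (0, 18), (0, 29), (7, 2), (7, 13), (7, 18), (7, 29), (8, 2), (8, 13), (8, 18), (8, 29), (15, 2), (15, 13), (15, 18), (15, 29)]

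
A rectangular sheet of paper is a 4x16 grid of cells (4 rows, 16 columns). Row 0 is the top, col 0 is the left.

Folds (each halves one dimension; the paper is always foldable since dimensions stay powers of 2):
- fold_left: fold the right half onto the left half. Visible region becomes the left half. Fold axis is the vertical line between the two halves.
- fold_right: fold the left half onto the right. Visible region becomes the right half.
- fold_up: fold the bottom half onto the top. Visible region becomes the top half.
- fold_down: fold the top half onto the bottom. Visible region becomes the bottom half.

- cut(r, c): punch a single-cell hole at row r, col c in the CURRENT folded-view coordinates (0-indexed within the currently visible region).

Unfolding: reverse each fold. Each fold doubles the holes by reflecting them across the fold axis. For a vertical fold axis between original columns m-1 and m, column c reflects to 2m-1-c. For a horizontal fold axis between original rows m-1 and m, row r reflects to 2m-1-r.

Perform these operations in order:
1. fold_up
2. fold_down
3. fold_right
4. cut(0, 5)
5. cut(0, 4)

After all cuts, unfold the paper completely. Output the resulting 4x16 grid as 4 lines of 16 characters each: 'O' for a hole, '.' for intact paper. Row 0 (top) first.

Op 1 fold_up: fold axis h@2; visible region now rows[0,2) x cols[0,16) = 2x16
Op 2 fold_down: fold axis h@1; visible region now rows[1,2) x cols[0,16) = 1x16
Op 3 fold_right: fold axis v@8; visible region now rows[1,2) x cols[8,16) = 1x8
Op 4 cut(0, 5): punch at orig (1,13); cuts so far [(1, 13)]; region rows[1,2) x cols[8,16) = 1x8
Op 5 cut(0, 4): punch at orig (1,12); cuts so far [(1, 12), (1, 13)]; region rows[1,2) x cols[8,16) = 1x8
Unfold 1 (reflect across v@8): 4 holes -> [(1, 2), (1, 3), (1, 12), (1, 13)]
Unfold 2 (reflect across h@1): 8 holes -> [(0, 2), (0, 3), (0, 12), (0, 13), (1, 2), (1, 3), (1, 12), (1, 13)]
Unfold 3 (reflect across h@2): 16 holes -> [(0, 2), (0, 3), (0, 12), (0, 13), (1, 2), (1, 3), (1, 12), (1, 13), (2, 2), (2, 3), (2, 12), (2, 13), (3, 2), (3, 3), (3, 12), (3, 13)]

Answer: ..OO........OO..
..OO........OO..
..OO........OO..
..OO........OO..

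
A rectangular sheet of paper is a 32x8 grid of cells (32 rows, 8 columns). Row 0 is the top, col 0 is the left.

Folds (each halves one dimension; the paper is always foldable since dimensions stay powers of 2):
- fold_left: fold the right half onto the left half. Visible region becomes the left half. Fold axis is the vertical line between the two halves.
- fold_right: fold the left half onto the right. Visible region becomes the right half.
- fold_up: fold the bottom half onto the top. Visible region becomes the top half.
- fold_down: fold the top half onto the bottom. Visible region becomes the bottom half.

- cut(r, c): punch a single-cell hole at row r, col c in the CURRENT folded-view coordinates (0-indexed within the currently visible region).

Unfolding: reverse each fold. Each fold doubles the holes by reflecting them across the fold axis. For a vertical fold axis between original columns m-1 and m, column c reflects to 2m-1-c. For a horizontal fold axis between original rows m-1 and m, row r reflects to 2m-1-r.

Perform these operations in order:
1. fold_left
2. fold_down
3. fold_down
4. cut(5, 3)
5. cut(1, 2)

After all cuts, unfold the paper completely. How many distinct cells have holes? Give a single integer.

Op 1 fold_left: fold axis v@4; visible region now rows[0,32) x cols[0,4) = 32x4
Op 2 fold_down: fold axis h@16; visible region now rows[16,32) x cols[0,4) = 16x4
Op 3 fold_down: fold axis h@24; visible region now rows[24,32) x cols[0,4) = 8x4
Op 4 cut(5, 3): punch at orig (29,3); cuts so far [(29, 3)]; region rows[24,32) x cols[0,4) = 8x4
Op 5 cut(1, 2): punch at orig (25,2); cuts so far [(25, 2), (29, 3)]; region rows[24,32) x cols[0,4) = 8x4
Unfold 1 (reflect across h@24): 4 holes -> [(18, 3), (22, 2), (25, 2), (29, 3)]
Unfold 2 (reflect across h@16): 8 holes -> [(2, 3), (6, 2), (9, 2), (13, 3), (18, 3), (22, 2), (25, 2), (29, 3)]
Unfold 3 (reflect across v@4): 16 holes -> [(2, 3), (2, 4), (6, 2), (6, 5), (9, 2), (9, 5), (13, 3), (13, 4), (18, 3), (18, 4), (22, 2), (22, 5), (25, 2), (25, 5), (29, 3), (29, 4)]

Answer: 16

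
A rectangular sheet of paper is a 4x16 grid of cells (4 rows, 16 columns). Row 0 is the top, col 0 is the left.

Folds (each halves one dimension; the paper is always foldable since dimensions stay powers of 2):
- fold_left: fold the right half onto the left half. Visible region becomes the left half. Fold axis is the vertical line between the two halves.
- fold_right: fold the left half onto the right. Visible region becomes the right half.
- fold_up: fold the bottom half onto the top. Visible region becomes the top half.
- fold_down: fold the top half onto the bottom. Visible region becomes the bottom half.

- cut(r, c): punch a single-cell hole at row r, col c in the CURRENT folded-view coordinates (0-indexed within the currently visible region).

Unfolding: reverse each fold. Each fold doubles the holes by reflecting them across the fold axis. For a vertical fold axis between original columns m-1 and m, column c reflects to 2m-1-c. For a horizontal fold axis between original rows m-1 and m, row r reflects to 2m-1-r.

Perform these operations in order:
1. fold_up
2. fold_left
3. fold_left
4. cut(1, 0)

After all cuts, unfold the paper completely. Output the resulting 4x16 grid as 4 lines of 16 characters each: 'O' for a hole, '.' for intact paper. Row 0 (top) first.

Op 1 fold_up: fold axis h@2; visible region now rows[0,2) x cols[0,16) = 2x16
Op 2 fold_left: fold axis v@8; visible region now rows[0,2) x cols[0,8) = 2x8
Op 3 fold_left: fold axis v@4; visible region now rows[0,2) x cols[0,4) = 2x4
Op 4 cut(1, 0): punch at orig (1,0); cuts so far [(1, 0)]; region rows[0,2) x cols[0,4) = 2x4
Unfold 1 (reflect across v@4): 2 holes -> [(1, 0), (1, 7)]
Unfold 2 (reflect across v@8): 4 holes -> [(1, 0), (1, 7), (1, 8), (1, 15)]
Unfold 3 (reflect across h@2): 8 holes -> [(1, 0), (1, 7), (1, 8), (1, 15), (2, 0), (2, 7), (2, 8), (2, 15)]

Answer: ................
O......OO......O
O......OO......O
................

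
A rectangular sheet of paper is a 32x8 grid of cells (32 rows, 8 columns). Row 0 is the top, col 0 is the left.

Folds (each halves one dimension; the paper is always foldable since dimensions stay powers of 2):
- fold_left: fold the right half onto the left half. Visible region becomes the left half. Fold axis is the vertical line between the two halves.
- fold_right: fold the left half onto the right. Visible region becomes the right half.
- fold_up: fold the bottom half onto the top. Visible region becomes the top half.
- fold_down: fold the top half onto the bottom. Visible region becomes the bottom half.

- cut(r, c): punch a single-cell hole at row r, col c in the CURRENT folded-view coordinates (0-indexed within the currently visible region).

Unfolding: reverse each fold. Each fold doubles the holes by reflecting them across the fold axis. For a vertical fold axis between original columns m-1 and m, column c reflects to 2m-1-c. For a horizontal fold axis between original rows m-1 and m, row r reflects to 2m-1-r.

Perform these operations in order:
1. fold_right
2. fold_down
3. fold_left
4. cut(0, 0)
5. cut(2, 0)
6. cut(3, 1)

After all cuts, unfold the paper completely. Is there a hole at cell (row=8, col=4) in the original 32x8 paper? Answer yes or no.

Answer: no

Derivation:
Op 1 fold_right: fold axis v@4; visible region now rows[0,32) x cols[4,8) = 32x4
Op 2 fold_down: fold axis h@16; visible region now rows[16,32) x cols[4,8) = 16x4
Op 3 fold_left: fold axis v@6; visible region now rows[16,32) x cols[4,6) = 16x2
Op 4 cut(0, 0): punch at orig (16,4); cuts so far [(16, 4)]; region rows[16,32) x cols[4,6) = 16x2
Op 5 cut(2, 0): punch at orig (18,4); cuts so far [(16, 4), (18, 4)]; region rows[16,32) x cols[4,6) = 16x2
Op 6 cut(3, 1): punch at orig (19,5); cuts so far [(16, 4), (18, 4), (19, 5)]; region rows[16,32) x cols[4,6) = 16x2
Unfold 1 (reflect across v@6): 6 holes -> [(16, 4), (16, 7), (18, 4), (18, 7), (19, 5), (19, 6)]
Unfold 2 (reflect across h@16): 12 holes -> [(12, 5), (12, 6), (13, 4), (13, 7), (15, 4), (15, 7), (16, 4), (16, 7), (18, 4), (18, 7), (19, 5), (19, 6)]
Unfold 3 (reflect across v@4): 24 holes -> [(12, 1), (12, 2), (12, 5), (12, 6), (13, 0), (13, 3), (13, 4), (13, 7), (15, 0), (15, 3), (15, 4), (15, 7), (16, 0), (16, 3), (16, 4), (16, 7), (18, 0), (18, 3), (18, 4), (18, 7), (19, 1), (19, 2), (19, 5), (19, 6)]
Holes: [(12, 1), (12, 2), (12, 5), (12, 6), (13, 0), (13, 3), (13, 4), (13, 7), (15, 0), (15, 3), (15, 4), (15, 7), (16, 0), (16, 3), (16, 4), (16, 7), (18, 0), (18, 3), (18, 4), (18, 7), (19, 1), (19, 2), (19, 5), (19, 6)]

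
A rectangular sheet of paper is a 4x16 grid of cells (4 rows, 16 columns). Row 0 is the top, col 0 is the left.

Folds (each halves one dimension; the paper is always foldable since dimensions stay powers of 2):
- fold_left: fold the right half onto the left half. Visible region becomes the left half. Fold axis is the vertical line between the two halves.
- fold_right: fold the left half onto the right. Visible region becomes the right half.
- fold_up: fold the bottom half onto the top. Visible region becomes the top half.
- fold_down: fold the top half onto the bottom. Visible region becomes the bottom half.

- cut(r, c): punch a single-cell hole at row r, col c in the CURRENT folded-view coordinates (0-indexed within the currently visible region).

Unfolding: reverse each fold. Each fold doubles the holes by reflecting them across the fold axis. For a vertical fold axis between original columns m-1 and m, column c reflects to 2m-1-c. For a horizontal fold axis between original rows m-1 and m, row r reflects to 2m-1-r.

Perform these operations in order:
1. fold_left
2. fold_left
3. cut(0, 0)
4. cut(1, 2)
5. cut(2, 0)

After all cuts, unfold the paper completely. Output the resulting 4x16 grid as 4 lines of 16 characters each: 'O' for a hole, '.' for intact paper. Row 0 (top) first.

Answer: O......OO......O
..O..O....O..O..
O......OO......O
................

Derivation:
Op 1 fold_left: fold axis v@8; visible region now rows[0,4) x cols[0,8) = 4x8
Op 2 fold_left: fold axis v@4; visible region now rows[0,4) x cols[0,4) = 4x4
Op 3 cut(0, 0): punch at orig (0,0); cuts so far [(0, 0)]; region rows[0,4) x cols[0,4) = 4x4
Op 4 cut(1, 2): punch at orig (1,2); cuts so far [(0, 0), (1, 2)]; region rows[0,4) x cols[0,4) = 4x4
Op 5 cut(2, 0): punch at orig (2,0); cuts so far [(0, 0), (1, 2), (2, 0)]; region rows[0,4) x cols[0,4) = 4x4
Unfold 1 (reflect across v@4): 6 holes -> [(0, 0), (0, 7), (1, 2), (1, 5), (2, 0), (2, 7)]
Unfold 2 (reflect across v@8): 12 holes -> [(0, 0), (0, 7), (0, 8), (0, 15), (1, 2), (1, 5), (1, 10), (1, 13), (2, 0), (2, 7), (2, 8), (2, 15)]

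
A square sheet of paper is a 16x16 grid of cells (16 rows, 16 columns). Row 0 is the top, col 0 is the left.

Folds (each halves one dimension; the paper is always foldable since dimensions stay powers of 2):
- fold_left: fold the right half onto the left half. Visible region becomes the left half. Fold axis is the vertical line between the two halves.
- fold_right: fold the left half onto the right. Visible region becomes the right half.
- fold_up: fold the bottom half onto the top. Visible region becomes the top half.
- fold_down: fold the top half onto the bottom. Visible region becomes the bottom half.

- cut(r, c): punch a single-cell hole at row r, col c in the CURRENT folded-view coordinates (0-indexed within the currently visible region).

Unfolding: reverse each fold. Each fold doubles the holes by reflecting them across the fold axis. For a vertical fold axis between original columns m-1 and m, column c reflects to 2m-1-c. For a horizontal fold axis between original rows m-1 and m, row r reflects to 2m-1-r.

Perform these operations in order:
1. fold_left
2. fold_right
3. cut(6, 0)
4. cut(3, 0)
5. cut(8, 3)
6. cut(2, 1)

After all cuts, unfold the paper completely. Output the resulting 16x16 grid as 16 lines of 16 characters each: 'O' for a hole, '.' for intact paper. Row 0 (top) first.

Answer: ................
................
..O..O....O..O..
...OO......OO...
................
................
...OO......OO...
................
O......OO......O
................
................
................
................
................
................
................

Derivation:
Op 1 fold_left: fold axis v@8; visible region now rows[0,16) x cols[0,8) = 16x8
Op 2 fold_right: fold axis v@4; visible region now rows[0,16) x cols[4,8) = 16x4
Op 3 cut(6, 0): punch at orig (6,4); cuts so far [(6, 4)]; region rows[0,16) x cols[4,8) = 16x4
Op 4 cut(3, 0): punch at orig (3,4); cuts so far [(3, 4), (6, 4)]; region rows[0,16) x cols[4,8) = 16x4
Op 5 cut(8, 3): punch at orig (8,7); cuts so far [(3, 4), (6, 4), (8, 7)]; region rows[0,16) x cols[4,8) = 16x4
Op 6 cut(2, 1): punch at orig (2,5); cuts so far [(2, 5), (3, 4), (6, 4), (8, 7)]; region rows[0,16) x cols[4,8) = 16x4
Unfold 1 (reflect across v@4): 8 holes -> [(2, 2), (2, 5), (3, 3), (3, 4), (6, 3), (6, 4), (8, 0), (8, 7)]
Unfold 2 (reflect across v@8): 16 holes -> [(2, 2), (2, 5), (2, 10), (2, 13), (3, 3), (3, 4), (3, 11), (3, 12), (6, 3), (6, 4), (6, 11), (6, 12), (8, 0), (8, 7), (8, 8), (8, 15)]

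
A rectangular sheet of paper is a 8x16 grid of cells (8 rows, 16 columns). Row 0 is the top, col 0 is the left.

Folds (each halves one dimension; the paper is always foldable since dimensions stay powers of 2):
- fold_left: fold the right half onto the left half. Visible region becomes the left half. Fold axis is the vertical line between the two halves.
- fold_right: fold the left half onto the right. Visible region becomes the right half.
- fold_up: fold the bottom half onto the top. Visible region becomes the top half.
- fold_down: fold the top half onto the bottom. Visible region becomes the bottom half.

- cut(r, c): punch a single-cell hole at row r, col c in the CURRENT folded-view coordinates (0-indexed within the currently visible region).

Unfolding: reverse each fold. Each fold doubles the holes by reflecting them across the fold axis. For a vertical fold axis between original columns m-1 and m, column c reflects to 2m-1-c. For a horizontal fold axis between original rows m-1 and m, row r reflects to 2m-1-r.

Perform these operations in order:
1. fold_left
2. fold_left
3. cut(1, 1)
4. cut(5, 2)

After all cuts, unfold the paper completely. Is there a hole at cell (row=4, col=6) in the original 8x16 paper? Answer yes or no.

Answer: no

Derivation:
Op 1 fold_left: fold axis v@8; visible region now rows[0,8) x cols[0,8) = 8x8
Op 2 fold_left: fold axis v@4; visible region now rows[0,8) x cols[0,4) = 8x4
Op 3 cut(1, 1): punch at orig (1,1); cuts so far [(1, 1)]; region rows[0,8) x cols[0,4) = 8x4
Op 4 cut(5, 2): punch at orig (5,2); cuts so far [(1, 1), (5, 2)]; region rows[0,8) x cols[0,4) = 8x4
Unfold 1 (reflect across v@4): 4 holes -> [(1, 1), (1, 6), (5, 2), (5, 5)]
Unfold 2 (reflect across v@8): 8 holes -> [(1, 1), (1, 6), (1, 9), (1, 14), (5, 2), (5, 5), (5, 10), (5, 13)]
Holes: [(1, 1), (1, 6), (1, 9), (1, 14), (5, 2), (5, 5), (5, 10), (5, 13)]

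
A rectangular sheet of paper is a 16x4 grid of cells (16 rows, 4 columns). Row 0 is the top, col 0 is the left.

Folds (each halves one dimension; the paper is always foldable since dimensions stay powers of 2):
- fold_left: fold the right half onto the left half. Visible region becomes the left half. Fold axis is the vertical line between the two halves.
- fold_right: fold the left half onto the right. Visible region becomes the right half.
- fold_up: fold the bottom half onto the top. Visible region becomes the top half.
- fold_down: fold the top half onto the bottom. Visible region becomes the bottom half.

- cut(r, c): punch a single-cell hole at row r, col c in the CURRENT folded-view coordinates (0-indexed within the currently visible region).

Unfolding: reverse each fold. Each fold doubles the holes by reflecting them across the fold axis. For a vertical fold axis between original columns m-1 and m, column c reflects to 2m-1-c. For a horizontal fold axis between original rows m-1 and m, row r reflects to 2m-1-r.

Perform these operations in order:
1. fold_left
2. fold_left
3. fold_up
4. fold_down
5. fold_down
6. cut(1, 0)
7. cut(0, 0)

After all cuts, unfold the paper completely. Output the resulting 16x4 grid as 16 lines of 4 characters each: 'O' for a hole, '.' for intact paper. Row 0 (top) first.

Op 1 fold_left: fold axis v@2; visible region now rows[0,16) x cols[0,2) = 16x2
Op 2 fold_left: fold axis v@1; visible region now rows[0,16) x cols[0,1) = 16x1
Op 3 fold_up: fold axis h@8; visible region now rows[0,8) x cols[0,1) = 8x1
Op 4 fold_down: fold axis h@4; visible region now rows[4,8) x cols[0,1) = 4x1
Op 5 fold_down: fold axis h@6; visible region now rows[6,8) x cols[0,1) = 2x1
Op 6 cut(1, 0): punch at orig (7,0); cuts so far [(7, 0)]; region rows[6,8) x cols[0,1) = 2x1
Op 7 cut(0, 0): punch at orig (6,0); cuts so far [(6, 0), (7, 0)]; region rows[6,8) x cols[0,1) = 2x1
Unfold 1 (reflect across h@6): 4 holes -> [(4, 0), (5, 0), (6, 0), (7, 0)]
Unfold 2 (reflect across h@4): 8 holes -> [(0, 0), (1, 0), (2, 0), (3, 0), (4, 0), (5, 0), (6, 0), (7, 0)]
Unfold 3 (reflect across h@8): 16 holes -> [(0, 0), (1, 0), (2, 0), (3, 0), (4, 0), (5, 0), (6, 0), (7, 0), (8, 0), (9, 0), (10, 0), (11, 0), (12, 0), (13, 0), (14, 0), (15, 0)]
Unfold 4 (reflect across v@1): 32 holes -> [(0, 0), (0, 1), (1, 0), (1, 1), (2, 0), (2, 1), (3, 0), (3, 1), (4, 0), (4, 1), (5, 0), (5, 1), (6, 0), (6, 1), (7, 0), (7, 1), (8, 0), (8, 1), (9, 0), (9, 1), (10, 0), (10, 1), (11, 0), (11, 1), (12, 0), (12, 1), (13, 0), (13, 1), (14, 0), (14, 1), (15, 0), (15, 1)]
Unfold 5 (reflect across v@2): 64 holes -> [(0, 0), (0, 1), (0, 2), (0, 3), (1, 0), (1, 1), (1, 2), (1, 3), (2, 0), (2, 1), (2, 2), (2, 3), (3, 0), (3, 1), (3, 2), (3, 3), (4, 0), (4, 1), (4, 2), (4, 3), (5, 0), (5, 1), (5, 2), (5, 3), (6, 0), (6, 1), (6, 2), (6, 3), (7, 0), (7, 1), (7, 2), (7, 3), (8, 0), (8, 1), (8, 2), (8, 3), (9, 0), (9, 1), (9, 2), (9, 3), (10, 0), (10, 1), (10, 2), (10, 3), (11, 0), (11, 1), (11, 2), (11, 3), (12, 0), (12, 1), (12, 2), (12, 3), (13, 0), (13, 1), (13, 2), (13, 3), (14, 0), (14, 1), (14, 2), (14, 3), (15, 0), (15, 1), (15, 2), (15, 3)]

Answer: OOOO
OOOO
OOOO
OOOO
OOOO
OOOO
OOOO
OOOO
OOOO
OOOO
OOOO
OOOO
OOOO
OOOO
OOOO
OOOO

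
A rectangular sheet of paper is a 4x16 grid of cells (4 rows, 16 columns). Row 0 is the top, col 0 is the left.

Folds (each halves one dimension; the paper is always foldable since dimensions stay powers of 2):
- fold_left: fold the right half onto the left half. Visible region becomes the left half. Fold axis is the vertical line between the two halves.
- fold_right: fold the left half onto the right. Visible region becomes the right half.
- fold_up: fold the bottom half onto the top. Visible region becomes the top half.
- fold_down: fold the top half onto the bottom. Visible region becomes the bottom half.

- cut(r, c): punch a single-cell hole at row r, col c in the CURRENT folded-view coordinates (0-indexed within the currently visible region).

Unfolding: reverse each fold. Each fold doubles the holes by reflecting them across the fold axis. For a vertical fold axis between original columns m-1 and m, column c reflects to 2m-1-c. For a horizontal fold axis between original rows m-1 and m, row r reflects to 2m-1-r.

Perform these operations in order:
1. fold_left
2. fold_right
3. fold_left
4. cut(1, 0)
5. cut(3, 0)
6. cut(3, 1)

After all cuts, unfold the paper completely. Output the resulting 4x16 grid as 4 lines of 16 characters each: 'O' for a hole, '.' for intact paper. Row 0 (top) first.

Op 1 fold_left: fold axis v@8; visible region now rows[0,4) x cols[0,8) = 4x8
Op 2 fold_right: fold axis v@4; visible region now rows[0,4) x cols[4,8) = 4x4
Op 3 fold_left: fold axis v@6; visible region now rows[0,4) x cols[4,6) = 4x2
Op 4 cut(1, 0): punch at orig (1,4); cuts so far [(1, 4)]; region rows[0,4) x cols[4,6) = 4x2
Op 5 cut(3, 0): punch at orig (3,4); cuts so far [(1, 4), (3, 4)]; region rows[0,4) x cols[4,6) = 4x2
Op 6 cut(3, 1): punch at orig (3,5); cuts so far [(1, 4), (3, 4), (3, 5)]; region rows[0,4) x cols[4,6) = 4x2
Unfold 1 (reflect across v@6): 6 holes -> [(1, 4), (1, 7), (3, 4), (3, 5), (3, 6), (3, 7)]
Unfold 2 (reflect across v@4): 12 holes -> [(1, 0), (1, 3), (1, 4), (1, 7), (3, 0), (3, 1), (3, 2), (3, 3), (3, 4), (3, 5), (3, 6), (3, 7)]
Unfold 3 (reflect across v@8): 24 holes -> [(1, 0), (1, 3), (1, 4), (1, 7), (1, 8), (1, 11), (1, 12), (1, 15), (3, 0), (3, 1), (3, 2), (3, 3), (3, 4), (3, 5), (3, 6), (3, 7), (3, 8), (3, 9), (3, 10), (3, 11), (3, 12), (3, 13), (3, 14), (3, 15)]

Answer: ................
O..OO..OO..OO..O
................
OOOOOOOOOOOOOOOO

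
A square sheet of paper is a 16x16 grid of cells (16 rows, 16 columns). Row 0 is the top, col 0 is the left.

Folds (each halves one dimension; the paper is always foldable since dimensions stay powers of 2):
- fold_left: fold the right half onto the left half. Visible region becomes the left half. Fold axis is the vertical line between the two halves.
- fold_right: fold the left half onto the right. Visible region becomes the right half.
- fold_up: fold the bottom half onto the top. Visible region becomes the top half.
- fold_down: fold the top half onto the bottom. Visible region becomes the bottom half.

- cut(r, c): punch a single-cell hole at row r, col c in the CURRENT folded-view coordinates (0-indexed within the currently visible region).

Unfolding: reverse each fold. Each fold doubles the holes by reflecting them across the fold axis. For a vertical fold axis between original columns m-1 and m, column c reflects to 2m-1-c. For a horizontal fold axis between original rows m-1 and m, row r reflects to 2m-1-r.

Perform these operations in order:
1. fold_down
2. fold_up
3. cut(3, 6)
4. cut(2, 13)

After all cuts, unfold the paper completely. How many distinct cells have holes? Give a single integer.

Op 1 fold_down: fold axis h@8; visible region now rows[8,16) x cols[0,16) = 8x16
Op 2 fold_up: fold axis h@12; visible region now rows[8,12) x cols[0,16) = 4x16
Op 3 cut(3, 6): punch at orig (11,6); cuts so far [(11, 6)]; region rows[8,12) x cols[0,16) = 4x16
Op 4 cut(2, 13): punch at orig (10,13); cuts so far [(10, 13), (11, 6)]; region rows[8,12) x cols[0,16) = 4x16
Unfold 1 (reflect across h@12): 4 holes -> [(10, 13), (11, 6), (12, 6), (13, 13)]
Unfold 2 (reflect across h@8): 8 holes -> [(2, 13), (3, 6), (4, 6), (5, 13), (10, 13), (11, 6), (12, 6), (13, 13)]

Answer: 8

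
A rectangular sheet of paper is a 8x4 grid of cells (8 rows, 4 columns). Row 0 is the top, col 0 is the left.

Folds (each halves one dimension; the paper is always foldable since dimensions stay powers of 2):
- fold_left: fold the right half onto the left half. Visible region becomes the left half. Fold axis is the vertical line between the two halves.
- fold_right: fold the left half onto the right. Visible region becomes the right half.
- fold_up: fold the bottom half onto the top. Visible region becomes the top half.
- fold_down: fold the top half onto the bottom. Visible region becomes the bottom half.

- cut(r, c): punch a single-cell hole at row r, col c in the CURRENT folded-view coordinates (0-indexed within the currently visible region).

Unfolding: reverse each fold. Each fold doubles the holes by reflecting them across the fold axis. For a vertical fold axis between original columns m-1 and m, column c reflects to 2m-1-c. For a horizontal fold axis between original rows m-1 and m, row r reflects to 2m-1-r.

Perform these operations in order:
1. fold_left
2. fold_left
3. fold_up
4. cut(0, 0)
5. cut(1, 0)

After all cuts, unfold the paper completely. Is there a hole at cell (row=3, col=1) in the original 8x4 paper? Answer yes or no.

Answer: no

Derivation:
Op 1 fold_left: fold axis v@2; visible region now rows[0,8) x cols[0,2) = 8x2
Op 2 fold_left: fold axis v@1; visible region now rows[0,8) x cols[0,1) = 8x1
Op 3 fold_up: fold axis h@4; visible region now rows[0,4) x cols[0,1) = 4x1
Op 4 cut(0, 0): punch at orig (0,0); cuts so far [(0, 0)]; region rows[0,4) x cols[0,1) = 4x1
Op 5 cut(1, 0): punch at orig (1,0); cuts so far [(0, 0), (1, 0)]; region rows[0,4) x cols[0,1) = 4x1
Unfold 1 (reflect across h@4): 4 holes -> [(0, 0), (1, 0), (6, 0), (7, 0)]
Unfold 2 (reflect across v@1): 8 holes -> [(0, 0), (0, 1), (1, 0), (1, 1), (6, 0), (6, 1), (7, 0), (7, 1)]
Unfold 3 (reflect across v@2): 16 holes -> [(0, 0), (0, 1), (0, 2), (0, 3), (1, 0), (1, 1), (1, 2), (1, 3), (6, 0), (6, 1), (6, 2), (6, 3), (7, 0), (7, 1), (7, 2), (7, 3)]
Holes: [(0, 0), (0, 1), (0, 2), (0, 3), (1, 0), (1, 1), (1, 2), (1, 3), (6, 0), (6, 1), (6, 2), (6, 3), (7, 0), (7, 1), (7, 2), (7, 3)]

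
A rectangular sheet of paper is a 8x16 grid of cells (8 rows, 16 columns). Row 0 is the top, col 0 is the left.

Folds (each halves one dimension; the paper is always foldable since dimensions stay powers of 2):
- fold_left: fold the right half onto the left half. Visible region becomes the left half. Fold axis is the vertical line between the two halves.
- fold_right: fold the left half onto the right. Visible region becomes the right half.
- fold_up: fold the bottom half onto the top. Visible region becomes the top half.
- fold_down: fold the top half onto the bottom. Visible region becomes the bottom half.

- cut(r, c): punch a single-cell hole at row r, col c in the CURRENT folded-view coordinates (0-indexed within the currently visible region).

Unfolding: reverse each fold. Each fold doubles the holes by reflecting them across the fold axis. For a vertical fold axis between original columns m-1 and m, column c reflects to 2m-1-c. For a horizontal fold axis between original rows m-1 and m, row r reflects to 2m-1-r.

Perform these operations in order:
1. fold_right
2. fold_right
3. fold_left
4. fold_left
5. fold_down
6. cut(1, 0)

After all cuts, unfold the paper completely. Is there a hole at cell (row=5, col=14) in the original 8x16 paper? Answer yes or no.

Op 1 fold_right: fold axis v@8; visible region now rows[0,8) x cols[8,16) = 8x8
Op 2 fold_right: fold axis v@12; visible region now rows[0,8) x cols[12,16) = 8x4
Op 3 fold_left: fold axis v@14; visible region now rows[0,8) x cols[12,14) = 8x2
Op 4 fold_left: fold axis v@13; visible region now rows[0,8) x cols[12,13) = 8x1
Op 5 fold_down: fold axis h@4; visible region now rows[4,8) x cols[12,13) = 4x1
Op 6 cut(1, 0): punch at orig (5,12); cuts so far [(5, 12)]; region rows[4,8) x cols[12,13) = 4x1
Unfold 1 (reflect across h@4): 2 holes -> [(2, 12), (5, 12)]
Unfold 2 (reflect across v@13): 4 holes -> [(2, 12), (2, 13), (5, 12), (5, 13)]
Unfold 3 (reflect across v@14): 8 holes -> [(2, 12), (2, 13), (2, 14), (2, 15), (5, 12), (5, 13), (5, 14), (5, 15)]
Unfold 4 (reflect across v@12): 16 holes -> [(2, 8), (2, 9), (2, 10), (2, 11), (2, 12), (2, 13), (2, 14), (2, 15), (5, 8), (5, 9), (5, 10), (5, 11), (5, 12), (5, 13), (5, 14), (5, 15)]
Unfold 5 (reflect across v@8): 32 holes -> [(2, 0), (2, 1), (2, 2), (2, 3), (2, 4), (2, 5), (2, 6), (2, 7), (2, 8), (2, 9), (2, 10), (2, 11), (2, 12), (2, 13), (2, 14), (2, 15), (5, 0), (5, 1), (5, 2), (5, 3), (5, 4), (5, 5), (5, 6), (5, 7), (5, 8), (5, 9), (5, 10), (5, 11), (5, 12), (5, 13), (5, 14), (5, 15)]
Holes: [(2, 0), (2, 1), (2, 2), (2, 3), (2, 4), (2, 5), (2, 6), (2, 7), (2, 8), (2, 9), (2, 10), (2, 11), (2, 12), (2, 13), (2, 14), (2, 15), (5, 0), (5, 1), (5, 2), (5, 3), (5, 4), (5, 5), (5, 6), (5, 7), (5, 8), (5, 9), (5, 10), (5, 11), (5, 12), (5, 13), (5, 14), (5, 15)]

Answer: yes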